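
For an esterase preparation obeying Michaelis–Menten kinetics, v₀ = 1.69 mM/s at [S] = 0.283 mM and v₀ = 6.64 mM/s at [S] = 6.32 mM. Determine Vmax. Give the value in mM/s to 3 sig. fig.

7.70 mM/s

In reciprocal form, 1/v = (Km/Vmax)·(1/[S]) + 1/Vmax. The two points give (1/[S], 1/v) = (3.534, 0.5917) and (0.1582, 0.1506).
Slope = (0.5917 − 0.1506)/(3.534 − 0.1582) = 0.1307; intercept = 0.5917 − 0.1307×3.534 = 0.1299.
Vmax = 1/intercept = 7.70 mM/s; Km = slope × Vmax = 0.1307 × 7.70 = 1.01 mM.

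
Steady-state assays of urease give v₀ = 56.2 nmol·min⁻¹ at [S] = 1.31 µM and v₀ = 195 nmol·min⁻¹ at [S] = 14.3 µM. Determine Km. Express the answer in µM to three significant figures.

4.74 µM

In reciprocal form, 1/v = (Km/Vmax)·(1/[S]) + 1/Vmax. The two points give (1/[S], 1/v) = (0.7634, 0.01779) and (0.06993, 0.005128).
Slope = (0.01779 − 0.005128)/(0.7634 − 0.06993) = 0.01826; intercept = 0.01779 − 0.01826×0.7634 = 0.003851.
Vmax = 1/intercept = 260 nmol·min⁻¹; Km = slope × Vmax = 0.01826 × 260 = 4.74 µM.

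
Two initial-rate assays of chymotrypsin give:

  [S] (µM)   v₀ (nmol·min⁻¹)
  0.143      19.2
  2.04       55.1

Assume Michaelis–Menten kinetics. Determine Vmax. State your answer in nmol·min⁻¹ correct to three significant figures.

64.1 nmol·min⁻¹

In reciprocal form, 1/v = (Km/Vmax)·(1/[S]) + 1/Vmax. The two points give (1/[S], 1/v) = (6.993, 0.05208) and (0.4902, 0.01815).
Slope = (0.05208 − 0.01815)/(6.993 − 0.4902) = 0.005218; intercept = 0.05208 − 0.005218×6.993 = 0.01559.
Vmax = 1/intercept = 64.1 nmol·min⁻¹; Km = slope × Vmax = 0.005218 × 64.1 = 0.335 µM.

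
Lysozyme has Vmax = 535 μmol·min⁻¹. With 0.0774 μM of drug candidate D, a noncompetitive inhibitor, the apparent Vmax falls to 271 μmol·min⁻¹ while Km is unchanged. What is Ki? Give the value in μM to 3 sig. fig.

0.0795 μM

Noncompetitive: Vmax,app = Vmax/α with α = 1 + [I]/Ki.
α = Vmax/Vmax,app = 535/271 = 1.974.
Since α = 1 + [I]/Ki, [I]/Ki = 1.974 − 1 = 0.9742 and Ki = 0.0774/0.9742 = 0.0795 μM.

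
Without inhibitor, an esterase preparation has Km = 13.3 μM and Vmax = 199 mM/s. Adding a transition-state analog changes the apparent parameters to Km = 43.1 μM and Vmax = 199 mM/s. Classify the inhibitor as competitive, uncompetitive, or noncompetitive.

Km increases (13.3 → 43.1 μM) while Vmax is unchanged — the hallmark of competitive inhibition.

competitive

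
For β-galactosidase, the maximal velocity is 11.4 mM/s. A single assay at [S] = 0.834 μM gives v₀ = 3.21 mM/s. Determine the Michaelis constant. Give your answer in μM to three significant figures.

v/Vmax = 3.21/11.4 = 0.2816 = [S]/(Km+[S]).
So Km + [S] = [S]/0.2816 = 2.962 μM, giving Km = 2.962 − 0.834 = 2.13 μM.

2.13 μM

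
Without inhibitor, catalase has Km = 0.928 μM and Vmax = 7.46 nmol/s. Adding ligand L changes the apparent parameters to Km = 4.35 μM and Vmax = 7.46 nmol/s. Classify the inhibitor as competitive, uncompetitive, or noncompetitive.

competitive

Km increases (0.928 → 4.35 μM) while Vmax is unchanged — the hallmark of competitive inhibition.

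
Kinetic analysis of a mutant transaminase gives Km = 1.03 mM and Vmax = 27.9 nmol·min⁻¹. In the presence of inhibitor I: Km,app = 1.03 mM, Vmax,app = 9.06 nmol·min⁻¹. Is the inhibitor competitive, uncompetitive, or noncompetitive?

noncompetitive

Vmax decreases (27.9 → 9.06 nmol·min⁻¹) while Km is unchanged — pure noncompetitive inhibition.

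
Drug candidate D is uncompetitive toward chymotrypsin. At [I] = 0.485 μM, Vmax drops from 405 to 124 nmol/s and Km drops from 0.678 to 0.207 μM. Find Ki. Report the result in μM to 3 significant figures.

0.214 μM

Uncompetitive: Vmax,app = Vmax/α (and Km,app = Km/α) with α = 1 + [I]/Ki.
α = Vmax/Vmax,app = 405/124 = 3.266.
Since α = 1 + [I]/Ki, [I]/Ki = 3.266 − 1 = 2.266 and Ki = 0.485/2.266 = 0.214 μM.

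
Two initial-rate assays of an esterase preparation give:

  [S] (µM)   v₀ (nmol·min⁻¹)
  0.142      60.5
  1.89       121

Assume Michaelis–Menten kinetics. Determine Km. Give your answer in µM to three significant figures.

0.167 µM

From v = Vmax[S]/(Km+[S]), each point gives Vmax = v(Km+[S])/[S].
Equating: 60.5(Km+0.142)/0.142 = 121(Km+1.89)/1.89.
426.1·Km + 60.5 = 64.02·Km + 121, so (426.1 − 64.02)·Km = 121 − 60.5.
Km = 60.50/362.0 = 0.167 µM; then Vmax = 60.5(0.167+0.142)/0.142 = 132 nmol·min⁻¹.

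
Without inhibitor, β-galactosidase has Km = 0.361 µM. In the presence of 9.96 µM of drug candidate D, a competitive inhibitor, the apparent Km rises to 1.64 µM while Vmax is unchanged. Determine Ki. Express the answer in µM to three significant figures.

Competitive: Km,app = α·Km with α = 1 + [I]/Ki.
α = Km,app/Km = 1.64/0.361 = 4.543.
Ki = [I]/(α − 1) = 9.96/3.543 = 2.81 µM.

2.81 µM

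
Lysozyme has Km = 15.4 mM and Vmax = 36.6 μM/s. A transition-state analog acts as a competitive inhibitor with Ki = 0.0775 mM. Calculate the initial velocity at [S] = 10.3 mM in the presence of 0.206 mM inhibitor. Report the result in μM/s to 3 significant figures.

5.66 μM/s

With α = 1 + [I]/Ki = 1 + 0.206/0.0775 = 3.658, the competitive rate law is v = Vmax[S] / (αKm + [S]).
v = 36.6×10.3 / (3.658×15.4 + 10.3) = 377.0/66.63 = 5.66 μM/s.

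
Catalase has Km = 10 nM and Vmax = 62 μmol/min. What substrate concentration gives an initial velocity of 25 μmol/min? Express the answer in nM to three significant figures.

The required fractional saturation is v/Vmax = 25/62 = 0.4032.
Then [S]/(Km+[S]) = 0.4032 ⇒ [S] = 10 × 0.4032/(1 − 0.4032) = 6.76 nM.

6.76 nM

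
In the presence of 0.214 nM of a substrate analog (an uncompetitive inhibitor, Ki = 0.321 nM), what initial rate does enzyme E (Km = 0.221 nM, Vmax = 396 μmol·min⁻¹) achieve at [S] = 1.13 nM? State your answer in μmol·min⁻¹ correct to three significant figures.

α = 1 + [I]/Ki = 1 + 0.214/0.321 = 1.667.
For an uncompetitive inhibitor, both parameters are divided by α, giving Vmax/α and Km/α: Km,app = 0.133 nM, Vmax,app = 238 μmol·min⁻¹.
v = Vmax,app·[S]/(Km,app + [S]) = 238 × 1.13/(0.133 + 1.13) = 213 μmol·min⁻¹.

213 μmol·min⁻¹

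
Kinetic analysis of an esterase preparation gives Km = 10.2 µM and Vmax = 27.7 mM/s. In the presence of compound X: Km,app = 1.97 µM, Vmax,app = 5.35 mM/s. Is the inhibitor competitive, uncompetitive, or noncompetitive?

Both Km and Vmax decrease by the same factor (~5.18-fold) — characteristic of uncompetitive inhibition.

uncompetitive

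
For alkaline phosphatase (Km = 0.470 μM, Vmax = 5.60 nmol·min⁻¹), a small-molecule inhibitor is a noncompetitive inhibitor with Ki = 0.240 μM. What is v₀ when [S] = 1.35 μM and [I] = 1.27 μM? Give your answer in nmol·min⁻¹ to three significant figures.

0.660 nmol·min⁻¹

With α = 1 + [I]/Ki = 1 + 1.27/0.240 = 6.292, the noncompetitive rate law is v = (Vmax/α)·[S] / (Km + [S]).
v = (5.60/6.292)×1.35 / (0.470 + 1.35) = 1.202/1.820 = 0.660 nmol·min⁻¹.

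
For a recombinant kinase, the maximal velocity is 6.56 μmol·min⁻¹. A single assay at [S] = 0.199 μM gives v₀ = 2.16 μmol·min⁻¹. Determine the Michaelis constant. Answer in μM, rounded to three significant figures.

0.405 μM

v/Vmax = 2.16/6.56 = 0.3293 = [S]/(Km+[S]).
So Km + [S] = [S]/0.3293 = 0.6044 μM, giving Km = 0.6044 − 0.199 = 0.405 μM.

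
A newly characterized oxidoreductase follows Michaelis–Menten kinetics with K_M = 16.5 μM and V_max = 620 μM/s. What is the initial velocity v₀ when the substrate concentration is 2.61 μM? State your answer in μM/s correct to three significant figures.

[S]/(Km+[S]) = 2.61/19.11 = 0.1366, the fractional saturation.
v = 0.1366 × Vmax = 0.1366 × 620 = 84.7 μM/s.

84.7 μM/s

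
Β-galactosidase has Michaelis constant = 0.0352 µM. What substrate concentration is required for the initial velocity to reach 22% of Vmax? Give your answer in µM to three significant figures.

v/Vmax = [S]/(Km+[S]) = 0.22, so [S] = Km·0.22/(1 − 0.22) = 0.0352 × 0.2821.
[S] = 0.00993 µM.

0.00993 µM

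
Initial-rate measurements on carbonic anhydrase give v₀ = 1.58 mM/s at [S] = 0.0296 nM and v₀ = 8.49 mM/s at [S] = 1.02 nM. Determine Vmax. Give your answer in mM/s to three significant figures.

9.77 mM/s

From v = Vmax[S]/(Km+[S]), each point gives Vmax = v(Km+[S])/[S].
Equating: 1.58(Km+0.0296)/0.0296 = 8.49(Km+1.02)/1.02.
53.38·Km + 1.58 = 8.324·Km + 8.49, so (53.38 − 8.324)·Km = 8.49 − 1.58.
Km = 6.910/45.05 = 0.153 nM; then Vmax = 1.58(0.153+0.0296)/0.0296 = 9.77 mM/s.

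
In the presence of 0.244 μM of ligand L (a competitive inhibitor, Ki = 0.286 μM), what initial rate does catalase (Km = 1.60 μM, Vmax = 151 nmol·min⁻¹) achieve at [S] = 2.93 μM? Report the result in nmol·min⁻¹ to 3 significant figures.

75.1 nmol·min⁻¹

With α = 1 + [I]/Ki = 1 + 0.244/0.286 = 1.853, the competitive rate law is v = Vmax[S] / (αKm + [S]).
v = 151×2.93 / (1.853×1.60 + 2.93) = 442.4/5.895 = 75.1 nmol·min⁻¹.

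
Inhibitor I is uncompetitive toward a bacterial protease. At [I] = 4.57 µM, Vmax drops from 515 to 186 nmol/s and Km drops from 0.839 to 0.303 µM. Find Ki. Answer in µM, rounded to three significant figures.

Uncompetitive: Vmax,app = Vmax/α (and Km,app = Km/α) with α = 1 + [I]/Ki.
α = Vmax/Vmax,app = 515/186 = 2.769.
Since α = 1 + [I]/Ki, [I]/Ki = 2.769 − 1 = 1.769 and Ki = 4.57/1.769 = 2.58 µM.

2.58 µM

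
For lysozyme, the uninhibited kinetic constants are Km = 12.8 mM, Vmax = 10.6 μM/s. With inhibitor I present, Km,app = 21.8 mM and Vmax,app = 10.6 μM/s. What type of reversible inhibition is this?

competitive

Km increases (12.8 → 21.8 mM) while Vmax is unchanged — the hallmark of competitive inhibition.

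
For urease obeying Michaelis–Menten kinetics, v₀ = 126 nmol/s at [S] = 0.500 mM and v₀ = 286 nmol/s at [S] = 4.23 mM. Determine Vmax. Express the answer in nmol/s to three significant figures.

From v = Vmax[S]/(Km+[S]), each point gives Vmax = v(Km+[S])/[S].
Equating: 126(Km+0.500)/0.500 = 286(Km+4.23)/4.23.
252.0·Km + 126 = 67.61·Km + 286, so (252.0 − 67.61)·Km = 286 − 126.
Km = 160.0/184.4 = 0.868 mM; then Vmax = 126(0.868+0.500)/0.500 = 345 nmol/s.

345 nmol/s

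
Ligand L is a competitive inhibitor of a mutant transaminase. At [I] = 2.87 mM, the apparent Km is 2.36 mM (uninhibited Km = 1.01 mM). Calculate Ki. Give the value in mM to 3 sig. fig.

Competitive: Km,app = α·Km with α = 1 + [I]/Ki.
α = Km,app/Km = 2.36/1.01 = 2.337.
Since α = 1 + [I]/Ki, [I]/Ki = 2.337 − 1 = 1.337 and Ki = 2.87/1.337 = 2.15 mM.

2.15 mM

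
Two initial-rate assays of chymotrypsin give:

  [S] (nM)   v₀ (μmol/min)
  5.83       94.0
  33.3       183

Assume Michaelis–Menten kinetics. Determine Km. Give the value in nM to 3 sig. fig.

8.37 nM

From v = Vmax[S]/(Km+[S]), each point gives Vmax = v(Km+[S])/[S].
Equating: 94.0(Km+5.83)/5.83 = 183(Km+33.3)/33.3.
16.12·Km + 94.0 = 5.495·Km + 183, so (16.12 − 5.495)·Km = 183 − 94.0.
Km = 89.00/10.63 = 8.37 nM; then Vmax = 94.0(8.37+5.83)/5.83 = 229 μmol/min.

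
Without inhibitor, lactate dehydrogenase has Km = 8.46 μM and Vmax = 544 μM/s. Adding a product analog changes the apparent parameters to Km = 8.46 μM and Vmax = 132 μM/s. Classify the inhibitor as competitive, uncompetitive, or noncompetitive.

Vmax decreases (544 → 132 μM/s) while Km is unchanged — pure noncompetitive inhibition.

noncompetitive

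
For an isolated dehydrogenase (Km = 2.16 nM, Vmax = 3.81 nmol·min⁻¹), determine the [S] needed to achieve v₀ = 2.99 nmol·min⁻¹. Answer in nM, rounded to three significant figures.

Rearranging v = Vmax[S]/(Km+[S]) gives [S] = Km·v/(Vmax − v).
[S] = 2.16 × 2.99 / (3.81 − 2.99) = 6.458/0.8200 = 7.88 nM.

7.88 nM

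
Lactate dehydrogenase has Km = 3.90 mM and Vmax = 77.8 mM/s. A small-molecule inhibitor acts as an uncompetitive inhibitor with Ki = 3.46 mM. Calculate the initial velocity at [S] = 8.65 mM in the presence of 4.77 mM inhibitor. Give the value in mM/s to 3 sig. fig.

With α = 1 + [I]/Ki = 1 + 4.77/3.46 = 2.379, the uncompetitive rate law is v = (Vmax/α)·[S] / (Km/α + [S]).
v = (77.8/2.379)×8.65 / (3.90/2.379 + 8.65) = 282.9/10.29 = 27.5 mM/s.

27.5 mM/s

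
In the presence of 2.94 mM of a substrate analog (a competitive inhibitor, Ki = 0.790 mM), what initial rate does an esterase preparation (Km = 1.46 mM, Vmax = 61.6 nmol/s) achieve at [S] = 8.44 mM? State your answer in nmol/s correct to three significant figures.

With α = 1 + [I]/Ki = 1 + 2.94/0.790 = 4.722, the competitive rate law is v = Vmax[S] / (αKm + [S]).
v = 61.6×8.44 / (4.722×1.46 + 8.44) = 519.9/15.33 = 33.9 nmol/s.

33.9 nmol/s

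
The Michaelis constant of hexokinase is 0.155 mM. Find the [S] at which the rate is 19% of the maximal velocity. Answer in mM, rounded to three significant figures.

0.0364 mM

v/Vmax = [S]/(Km+[S]) = 0.19, so [S] = Km·0.19/(1 − 0.19) = 0.155 × 0.2346.
[S] = 0.0364 mM.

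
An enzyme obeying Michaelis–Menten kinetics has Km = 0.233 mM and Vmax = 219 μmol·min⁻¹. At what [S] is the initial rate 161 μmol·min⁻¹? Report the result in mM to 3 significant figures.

Rearranging v = Vmax[S]/(Km+[S]) gives [S] = Km·v/(Vmax − v).
[S] = 0.233 × 161 / (219 − 161) = 37.51/58.00 = 0.647 mM.

0.647 mM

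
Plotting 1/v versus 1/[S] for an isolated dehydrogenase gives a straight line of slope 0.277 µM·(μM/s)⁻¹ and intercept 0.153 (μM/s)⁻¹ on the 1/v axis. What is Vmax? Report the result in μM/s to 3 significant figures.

The y-intercept of a Lineweaver–Burk plot equals 1/Vmax, so Vmax = 1/0.153 = 6.54 μM/s.

6.54 μM/s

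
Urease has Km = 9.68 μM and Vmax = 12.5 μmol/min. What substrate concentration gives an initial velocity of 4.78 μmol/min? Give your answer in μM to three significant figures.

5.99 μM

Rearranging v = Vmax[S]/(Km+[S]) gives [S] = Km·v/(Vmax − v).
[S] = 9.68 × 4.78 / (12.5 − 4.78) = 46.27/7.720 = 5.99 μM.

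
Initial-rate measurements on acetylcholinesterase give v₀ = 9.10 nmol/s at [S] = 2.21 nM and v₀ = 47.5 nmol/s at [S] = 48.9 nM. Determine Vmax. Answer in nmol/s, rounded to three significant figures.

From v = Vmax[S]/(Km+[S]), each point gives Vmax = v(Km+[S])/[S].
Equating: 9.10(Km+2.21)/2.21 = 47.5(Km+48.9)/48.9.
4.118·Km + 9.10 = 0.9714·Km + 47.5, so (4.118 − 0.9714)·Km = 47.5 − 9.10.
Km = 38.40/3.146 = 12.2 nM; then Vmax = 9.10(12.2+2.21)/2.21 = 59.4 nmol/s.

59.4 nmol/s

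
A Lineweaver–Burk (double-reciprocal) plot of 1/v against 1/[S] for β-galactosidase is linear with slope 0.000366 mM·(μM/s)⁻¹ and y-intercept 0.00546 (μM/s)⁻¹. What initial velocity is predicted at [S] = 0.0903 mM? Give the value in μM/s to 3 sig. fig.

The y-intercept is 1/Vmax, so Vmax = 1/0.00546 = 183 μM/s.
The slope is Km/Vmax, so Km = 0.000366 × 183 = 0.0670 mM.
Then v = 183 × 0.0903/(0.0670 + 0.0903) = 105 μM/s.

105 μM/s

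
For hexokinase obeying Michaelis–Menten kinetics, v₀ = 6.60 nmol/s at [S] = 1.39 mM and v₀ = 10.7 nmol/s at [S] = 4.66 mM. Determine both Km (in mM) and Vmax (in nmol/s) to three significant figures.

In reciprocal form, 1/v = (Km/Vmax)·(1/[S]) + 1/Vmax. The two points give (1/[S], 1/v) = (0.7194, 0.1515) and (0.2146, 0.09346).
Slope = (0.1515 − 0.09346)/(0.7194 − 0.2146) = 0.1150; intercept = 0.1515 − 0.1150×0.7194 = 0.06878.
Vmax = 1/intercept = 14.5 nmol/s; Km = slope × Vmax = 0.1150 × 14.5 = 1.67 mM.

Km = 1.67 mM; Vmax = 14.5 nmol/s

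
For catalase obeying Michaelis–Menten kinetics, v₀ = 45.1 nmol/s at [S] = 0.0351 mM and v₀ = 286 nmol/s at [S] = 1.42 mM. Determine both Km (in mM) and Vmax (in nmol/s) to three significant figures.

From v = Vmax[S]/(Km+[S]), each point gives Vmax = v(Km+[S])/[S].
Equating: 45.1(Km+0.0351)/0.0351 = 286(Km+1.42)/1.42.
1285·Km + 45.1 = 201.4·Km + 286, so (1285 − 201.4)·Km = 286 − 45.1.
Km = 240.9/1083 = 0.222 mM; then Vmax = 45.1(0.222+0.0351)/0.0351 = 331 nmol/s.

Km = 0.222 mM; Vmax = 331 nmol/s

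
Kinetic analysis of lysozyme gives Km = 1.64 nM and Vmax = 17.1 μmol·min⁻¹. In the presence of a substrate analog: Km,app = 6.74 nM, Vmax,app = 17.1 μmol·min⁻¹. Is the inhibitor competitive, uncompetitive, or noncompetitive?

competitive

Km increases (1.64 → 6.74 nM) while Vmax is unchanged — the hallmark of competitive inhibition.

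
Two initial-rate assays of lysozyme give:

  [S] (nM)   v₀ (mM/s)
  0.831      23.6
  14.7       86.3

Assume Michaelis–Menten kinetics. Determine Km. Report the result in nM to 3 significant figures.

2.78 nM

In reciprocal form, 1/v = (Km/Vmax)·(1/[S]) + 1/Vmax. The two points give (1/[S], 1/v) = (1.203, 0.04237) and (0.06803, 0.01159).
Slope = (0.04237 − 0.01159)/(1.203 − 0.06803) = 0.02712; intercept = 0.04237 − 0.02712×1.203 = 0.009743.
Vmax = 1/intercept = 103 mM/s; Km = slope × Vmax = 0.02712 × 103 = 2.78 nM.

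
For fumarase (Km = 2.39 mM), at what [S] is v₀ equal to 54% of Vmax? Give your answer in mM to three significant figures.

v/Vmax = [S]/(Km+[S]) = 0.54, so [S] = Km·0.54/(1 − 0.54) = 2.39 × 1.174.
[S] = 2.81 mM.

2.81 mM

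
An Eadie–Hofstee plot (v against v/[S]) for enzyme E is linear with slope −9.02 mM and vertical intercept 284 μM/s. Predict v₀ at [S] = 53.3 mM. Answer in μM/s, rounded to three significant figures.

243 μM/s

In the Eadie–Hofstee form v = Vmax − Km·(v/[S]), the slope is −Km and the intercept is Vmax, so Km = 9.02 mM and Vmax = 284 μM/s.
v = 284 × 53.3/(9.02 + 53.3) = 243 μM/s.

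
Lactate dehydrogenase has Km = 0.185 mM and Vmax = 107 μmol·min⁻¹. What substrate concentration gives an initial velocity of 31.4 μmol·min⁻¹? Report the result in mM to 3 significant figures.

The required fractional saturation is v/Vmax = 31.4/107 = 0.2935.
Then [S]/(Km+[S]) = 0.2935 ⇒ [S] = 0.185 × 0.2935/(1 − 0.2935) = 0.0768 mM.

0.0768 mM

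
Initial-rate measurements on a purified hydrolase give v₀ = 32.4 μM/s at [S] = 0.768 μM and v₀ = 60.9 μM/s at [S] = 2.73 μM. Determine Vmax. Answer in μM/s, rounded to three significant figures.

From v = Vmax[S]/(Km+[S]), each point gives Vmax = v(Km+[S])/[S].
Equating: 32.4(Km+0.768)/0.768 = 60.9(Km+2.73)/2.73.
42.19·Km + 32.4 = 22.31·Km + 60.9, so (42.19 − 22.31)·Km = 60.9 − 32.4.
Km = 28.50/19.88 = 1.43 μM; then Vmax = 32.4(1.43+0.768)/0.768 = 92.9 μM/s.

92.9 μM/s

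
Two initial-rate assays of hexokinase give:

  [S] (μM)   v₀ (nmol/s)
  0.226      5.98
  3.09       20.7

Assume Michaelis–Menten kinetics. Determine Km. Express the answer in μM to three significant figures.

In reciprocal form, 1/v = (Km/Vmax)·(1/[S]) + 1/Vmax. The two points give (1/[S], 1/v) = (4.425, 0.1672) and (0.3236, 0.04831).
Slope = (0.1672 − 0.04831)/(4.425 − 0.3236) = 0.02900; intercept = 0.1672 − 0.02900×4.425 = 0.03893.
Vmax = 1/intercept = 25.7 nmol/s; Km = slope × Vmax = 0.02900 × 25.7 = 0.745 μM.

0.745 μM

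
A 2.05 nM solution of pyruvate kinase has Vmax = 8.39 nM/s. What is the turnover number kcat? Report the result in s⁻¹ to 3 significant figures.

kcat = Vmax/[E]total = 8.39 nM/s / 2.05 nM = 4.09 s⁻¹.

4.09 s⁻¹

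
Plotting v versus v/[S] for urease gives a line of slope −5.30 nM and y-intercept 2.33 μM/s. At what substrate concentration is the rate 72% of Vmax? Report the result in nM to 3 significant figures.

13.6 nM

The Eadie–Hofstee slope gives Km = 5.30 nM (slope = −Km).
v/Vmax = [S]/(Km+[S]) = 0.72 ⇒ [S] = Km·0.72/(1−0.72) = 5.30 × 2.571 = 13.6 nM.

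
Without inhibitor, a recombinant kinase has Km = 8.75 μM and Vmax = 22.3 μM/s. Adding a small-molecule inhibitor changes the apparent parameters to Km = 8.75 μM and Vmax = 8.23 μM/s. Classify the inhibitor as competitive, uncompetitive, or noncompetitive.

noncompetitive

Vmax decreases (22.3 → 8.23 μM/s) while Km is unchanged — pure noncompetitive inhibition.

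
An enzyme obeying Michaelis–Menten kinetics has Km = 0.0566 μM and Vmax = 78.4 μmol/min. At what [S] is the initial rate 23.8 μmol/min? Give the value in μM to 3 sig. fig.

Rearranging v = Vmax[S]/(Km+[S]) gives [S] = Km·v/(Vmax − v).
[S] = 0.0566 × 23.8 / (78.4 − 23.8) = 1.347/54.60 = 0.0247 μM.

0.0247 μM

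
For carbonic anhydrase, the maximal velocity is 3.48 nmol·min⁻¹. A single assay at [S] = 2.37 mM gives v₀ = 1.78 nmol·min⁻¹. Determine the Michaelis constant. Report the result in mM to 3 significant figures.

v/Vmax = 1.78/3.48 = 0.5115 = [S]/(Km+[S]).
So Km + [S] = [S]/0.5115 = 4.633 mM, giving Km = 4.633 − 2.37 = 2.26 mM.

2.26 mM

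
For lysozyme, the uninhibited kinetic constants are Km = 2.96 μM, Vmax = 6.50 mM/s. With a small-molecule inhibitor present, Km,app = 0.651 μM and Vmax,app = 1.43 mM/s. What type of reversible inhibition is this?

Both Km and Vmax decrease by the same factor (~4.55-fold) — characteristic of uncompetitive inhibition.

uncompetitive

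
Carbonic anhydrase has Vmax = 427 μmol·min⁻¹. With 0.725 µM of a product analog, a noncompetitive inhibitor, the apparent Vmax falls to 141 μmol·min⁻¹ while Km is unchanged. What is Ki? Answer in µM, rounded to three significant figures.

0.357 µM

Noncompetitive: Vmax,app = Vmax/α with α = 1 + [I]/Ki.
α = Vmax/Vmax,app = 427/141 = 3.028.
Ki = [I]/(α − 1) = 0.725/2.028 = 0.357 µM.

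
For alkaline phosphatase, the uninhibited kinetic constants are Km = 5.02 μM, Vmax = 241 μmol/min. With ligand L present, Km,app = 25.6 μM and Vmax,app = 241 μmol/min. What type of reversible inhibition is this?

Km increases (5.02 → 25.6 μM) while Vmax is unchanged — the hallmark of competitive inhibition.

competitive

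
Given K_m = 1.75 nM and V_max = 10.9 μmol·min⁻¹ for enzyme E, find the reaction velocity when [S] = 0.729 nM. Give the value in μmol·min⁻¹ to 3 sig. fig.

3.21 μmol·min⁻¹

v = Vmax·[S]/(Km + [S]) = 10.9 × 0.729 / (1.75 + 0.729)
  = 7.946 / 2.479 = 3.21 μmol·min⁻¹.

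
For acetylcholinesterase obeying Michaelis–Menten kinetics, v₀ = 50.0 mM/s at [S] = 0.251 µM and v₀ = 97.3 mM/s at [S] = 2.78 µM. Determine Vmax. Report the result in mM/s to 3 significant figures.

107 mM/s

In reciprocal form, 1/v = (Km/Vmax)·(1/[S]) + 1/Vmax. The two points give (1/[S], 1/v) = (3.984, 0.02000) and (0.3597, 0.01028).
Slope = (0.02000 − 0.01028)/(3.984 − 0.3597) = 0.002683; intercept = 0.02000 − 0.002683×3.984 = 0.009313.
Vmax = 1/intercept = 107 mM/s; Km = slope × Vmax = 0.002683 × 107 = 0.288 µM.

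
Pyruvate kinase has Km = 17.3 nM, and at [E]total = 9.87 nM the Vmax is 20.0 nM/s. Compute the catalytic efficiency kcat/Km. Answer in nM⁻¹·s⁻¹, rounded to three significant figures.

kcat = Vmax/[E]total = 20.0/9.87 = 2.03 s⁻¹.
kcat/Km = 2.03/17.3 = 0.117 nM⁻¹·s⁻¹.

0.117 nM⁻¹·s⁻¹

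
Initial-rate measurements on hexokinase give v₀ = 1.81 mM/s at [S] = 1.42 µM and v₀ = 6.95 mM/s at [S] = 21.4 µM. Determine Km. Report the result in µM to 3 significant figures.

From v = Vmax[S]/(Km+[S]), each point gives Vmax = v(Km+[S])/[S].
Equating: 1.81(Km+1.42)/1.42 = 6.95(Km+21.4)/21.4.
1.275·Km + 1.81 = 0.3248·Km + 6.95, so (1.275 − 0.3248)·Km = 6.95 − 1.81.
Km = 5.140/0.9499 = 5.41 µM; then Vmax = 1.81(5.41+1.42)/1.42 = 8.71 mM/s.

5.41 µM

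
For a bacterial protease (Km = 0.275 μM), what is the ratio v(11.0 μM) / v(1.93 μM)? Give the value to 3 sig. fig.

1.11

Since Vmax cancels, v₂/v₁ = [S]₂(Km+[S]₁) / [S]₁(Km+[S]₂).
= 11.0×(0.275+1.93) / (1.93×(0.275+11.0)) = 24.26/21.76 = 1.11.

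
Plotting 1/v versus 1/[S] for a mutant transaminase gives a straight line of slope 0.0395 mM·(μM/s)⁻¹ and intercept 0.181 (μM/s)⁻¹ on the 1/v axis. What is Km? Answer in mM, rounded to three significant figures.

0.218 mM

y-intercept = 1/Vmax ⇒ Vmax = 5.52 μM/s; slope = Km/Vmax ⇒ Km = slope × Vmax.
Km = 0.0395 × 5.52 = 0.218 mM.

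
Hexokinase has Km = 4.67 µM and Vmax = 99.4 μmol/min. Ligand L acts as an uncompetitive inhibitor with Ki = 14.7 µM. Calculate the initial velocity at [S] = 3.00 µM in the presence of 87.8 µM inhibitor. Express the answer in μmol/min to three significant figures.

11.7 μmol/min

α = 1 + [I]/Ki = 1 + 87.8/14.7 = 6.973.
For an uncompetitive inhibitor, both parameters are divided by α, giving Vmax/α and Km/α: Km,app = 0.670 µM, Vmax,app = 14.3 μmol/min.
v = Vmax,app·[S]/(Km,app + [S]) = 14.3 × 3.00/(0.670 + 3.00) = 11.7 μmol/min.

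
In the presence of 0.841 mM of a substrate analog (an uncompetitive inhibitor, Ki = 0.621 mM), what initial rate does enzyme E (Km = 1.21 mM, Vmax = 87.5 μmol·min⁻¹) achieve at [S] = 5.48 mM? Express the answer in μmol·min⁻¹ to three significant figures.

α = 1 + [I]/Ki = 1 + 0.841/0.621 = 2.354.
For an uncompetitive inhibitor, both parameters are divided by α, giving Vmax/α and Km/α: Km,app = 0.514 mM, Vmax,app = 37.2 μmol·min⁻¹.
v = Vmax,app·[S]/(Km,app + [S]) = 37.2 × 5.48/(0.514 + 5.48) = 34.0 μmol·min⁻¹.

34.0 μmol·min⁻¹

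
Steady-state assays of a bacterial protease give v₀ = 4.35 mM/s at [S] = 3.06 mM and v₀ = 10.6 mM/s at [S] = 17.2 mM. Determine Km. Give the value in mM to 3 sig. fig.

From v = Vmax[S]/(Km+[S]), each point gives Vmax = v(Km+[S])/[S].
Equating: 4.35(Km+3.06)/3.06 = 10.6(Km+17.2)/17.2.
1.422·Km + 4.35 = 0.6163·Km + 10.6, so (1.422 − 0.6163)·Km = 10.6 − 4.35.
Km = 6.250/0.8053 = 7.76 mM; then Vmax = 4.35(7.76+3.06)/3.06 = 15.4 mM/s.

7.76 mM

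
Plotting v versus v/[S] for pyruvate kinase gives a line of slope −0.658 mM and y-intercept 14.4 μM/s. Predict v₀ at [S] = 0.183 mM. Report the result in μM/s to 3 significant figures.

3.13 μM/s

In the Eadie–Hofstee form v = Vmax − Km·(v/[S]), the slope is −Km and the intercept is Vmax, so Km = 0.658 mM and Vmax = 14.4 μM/s.
v = 14.4 × 0.183/(0.658 + 0.183) = 3.13 μM/s.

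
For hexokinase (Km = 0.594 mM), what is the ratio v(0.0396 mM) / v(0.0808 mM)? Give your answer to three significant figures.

0.522

The fractional saturations are [S]/(Km+[S]) = 0.0808/0.6748 = 0.1197 and 0.0396/0.6336 = 0.06250.
v₂/v₁ is just their ratio: 0.06250/0.1197 = 0.522.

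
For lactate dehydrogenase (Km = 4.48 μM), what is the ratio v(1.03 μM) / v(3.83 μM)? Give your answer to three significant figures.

0.406

Since Vmax cancels, v₂/v₁ = [S]₂(Km+[S]₁) / [S]₁(Km+[S]₂).
= 1.03×(4.48+3.83) / (3.83×(4.48+1.03)) = 8.559/21.10 = 0.406.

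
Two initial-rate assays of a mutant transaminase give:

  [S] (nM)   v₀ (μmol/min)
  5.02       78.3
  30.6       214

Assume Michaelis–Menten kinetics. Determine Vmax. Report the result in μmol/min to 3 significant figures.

324 μmol/min

From v = Vmax[S]/(Km+[S]), each point gives Vmax = v(Km+[S])/[S].
Equating: 78.3(Km+5.02)/5.02 = 214(Km+30.6)/30.6.
15.60·Km + 78.3 = 6.993·Km + 214, so (15.60 − 6.993)·Km = 214 − 78.3.
Km = 135.7/8.604 = 15.8 nM; then Vmax = 78.3(15.8+5.02)/5.02 = 324 μmol/min.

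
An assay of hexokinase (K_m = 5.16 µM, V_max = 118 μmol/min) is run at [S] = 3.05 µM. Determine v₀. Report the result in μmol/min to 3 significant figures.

43.8 μmol/min

v = Vmax·[S]/(Km + [S]) = 118 × 3.05 / (5.16 + 3.05)
  = 359.9 / 8.210 = 43.8 μmol/min.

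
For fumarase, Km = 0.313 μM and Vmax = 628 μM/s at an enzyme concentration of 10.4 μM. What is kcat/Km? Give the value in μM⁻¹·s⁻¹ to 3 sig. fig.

kcat = Vmax/[E]total = 628/10.4 = 60.4 s⁻¹.
kcat/Km = 60.4/0.313 = 193 μM⁻¹·s⁻¹.

193 μM⁻¹·s⁻¹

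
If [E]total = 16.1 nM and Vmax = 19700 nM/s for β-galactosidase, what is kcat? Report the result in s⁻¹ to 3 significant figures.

1220 s⁻¹

kcat = Vmax/[E]total = 19700 nM/s / 16.1 nM = 1220 s⁻¹.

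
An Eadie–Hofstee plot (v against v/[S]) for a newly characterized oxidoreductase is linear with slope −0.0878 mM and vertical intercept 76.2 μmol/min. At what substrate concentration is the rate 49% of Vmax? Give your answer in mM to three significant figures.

0.0844 mM

The Eadie–Hofstee slope gives Km = 0.0878 mM (slope = −Km).
v/Vmax = [S]/(Km+[S]) = 0.49 ⇒ [S] = Km·0.49/(1−0.49) = 0.0878 × 0.9608 = 0.0844 mM.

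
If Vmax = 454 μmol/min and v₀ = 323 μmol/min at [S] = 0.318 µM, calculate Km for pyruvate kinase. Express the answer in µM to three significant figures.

From v = Vmax[S]/(Km+[S]), Km = [S](Vmax − v)/v.
Km = 0.318 × (454 − 323) / 323 = 41.66/323 = 0.129 µM.

0.129 µM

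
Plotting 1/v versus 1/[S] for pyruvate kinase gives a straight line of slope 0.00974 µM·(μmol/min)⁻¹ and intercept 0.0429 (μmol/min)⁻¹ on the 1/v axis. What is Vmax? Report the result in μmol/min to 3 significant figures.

The y-intercept of a Lineweaver–Burk plot equals 1/Vmax, so Vmax = 1/0.0429 = 23.3 μmol/min.

23.3 μmol/min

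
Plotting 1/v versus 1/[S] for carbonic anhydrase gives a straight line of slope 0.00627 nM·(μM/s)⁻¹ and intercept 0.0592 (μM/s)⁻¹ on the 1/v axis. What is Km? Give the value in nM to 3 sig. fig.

y-intercept = 1/Vmax ⇒ Vmax = 16.9 μM/s; slope = Km/Vmax ⇒ Km = slope × Vmax.
Km = 0.00627 × 16.9 = 0.106 nM.

0.106 nM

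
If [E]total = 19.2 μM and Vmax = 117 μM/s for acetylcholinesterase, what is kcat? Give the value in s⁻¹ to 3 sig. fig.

6.09 s⁻¹

kcat = Vmax/[E]total = 117 μM/s / 19.2 μM = 6.09 s⁻¹.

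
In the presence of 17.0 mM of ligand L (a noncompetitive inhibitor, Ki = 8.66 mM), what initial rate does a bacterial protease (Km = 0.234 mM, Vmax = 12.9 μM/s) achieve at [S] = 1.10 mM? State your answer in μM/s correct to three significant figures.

α = 1 + [I]/Ki = 1 + 17.0/8.66 = 2.963.
For a noncompetitive inhibitor, Vmax is reduced to Vmax/α while Km is unchanged: Km,app = 0.234 mM, Vmax,app = 4.35 μM/s.
v = Vmax,app·[S]/(Km,app + [S]) = 4.35 × 1.10/(0.234 + 1.10) = 3.59 μM/s.

3.59 μM/s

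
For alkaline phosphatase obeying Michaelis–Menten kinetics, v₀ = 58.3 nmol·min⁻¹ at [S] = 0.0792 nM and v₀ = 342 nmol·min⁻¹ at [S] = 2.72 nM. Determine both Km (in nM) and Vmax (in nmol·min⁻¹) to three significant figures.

From v = Vmax[S]/(Km+[S]), each point gives Vmax = v(Km+[S])/[S].
Equating: 58.3(Km+0.0792)/0.0792 = 342(Km+2.72)/2.72.
736.1·Km + 58.3 = 125.7·Km + 342, so (736.1 − 125.7)·Km = 342 − 58.3.
Km = 283.7/610.4 = 0.465 nM; then Vmax = 58.3(0.465+0.0792)/0.0792 = 400 nmol·min⁻¹.

Km = 0.465 nM; Vmax = 400 nmol·min⁻¹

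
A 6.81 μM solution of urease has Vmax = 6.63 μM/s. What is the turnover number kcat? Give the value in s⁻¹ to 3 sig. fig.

0.974 s⁻¹

kcat = Vmax/[E]total = 6.63 μM/s / 6.81 μM = 0.974 s⁻¹.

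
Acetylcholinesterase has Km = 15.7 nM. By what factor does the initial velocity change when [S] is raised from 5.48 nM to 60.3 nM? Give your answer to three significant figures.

The fractional saturations are [S]/(Km+[S]) = 5.48/21.18 = 0.2587 and 60.3/76.00 = 0.7934.
v₂/v₁ is just their ratio: 0.7934/0.2587 = 3.07.

3.07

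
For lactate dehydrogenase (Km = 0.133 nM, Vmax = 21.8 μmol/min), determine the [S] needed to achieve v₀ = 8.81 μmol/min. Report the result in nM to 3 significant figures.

The required fractional saturation is v/Vmax = 8.81/21.8 = 0.4041.
Then [S]/(Km+[S]) = 0.4041 ⇒ [S] = 0.133 × 0.4041/(1 − 0.4041) = 0.0902 nM.

0.0902 nM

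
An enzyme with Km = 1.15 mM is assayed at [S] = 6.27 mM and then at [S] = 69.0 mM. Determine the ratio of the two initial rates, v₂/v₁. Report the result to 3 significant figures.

The fractional saturations are [S]/(Km+[S]) = 6.27/7.420 = 0.8450 and 69.0/70.15 = 0.9836.
v₂/v₁ is just their ratio: 0.9836/0.8450 = 1.16.

1.16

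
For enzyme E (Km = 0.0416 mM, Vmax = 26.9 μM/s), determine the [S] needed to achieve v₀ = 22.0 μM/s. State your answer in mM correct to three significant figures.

0.187 mM

Rearranging v = Vmax[S]/(Km+[S]) gives [S] = Km·v/(Vmax − v).
[S] = 0.0416 × 22.0 / (26.9 − 22.0) = 0.9152/4.900 = 0.187 mM.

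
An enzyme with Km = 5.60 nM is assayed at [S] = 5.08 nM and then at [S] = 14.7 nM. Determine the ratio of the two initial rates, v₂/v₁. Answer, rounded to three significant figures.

1.52

Since Vmax cancels, v₂/v₁ = [S]₂(Km+[S]₁) / [S]₁(Km+[S]₂).
= 14.7×(5.60+5.08) / (5.08×(5.60+14.7)) = 157.0/103.1 = 1.52.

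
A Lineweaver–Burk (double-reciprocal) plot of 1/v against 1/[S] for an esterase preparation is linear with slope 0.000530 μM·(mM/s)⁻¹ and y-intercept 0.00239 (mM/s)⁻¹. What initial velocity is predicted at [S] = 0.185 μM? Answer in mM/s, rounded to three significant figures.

The y-intercept is 1/Vmax, so Vmax = 1/0.00239 = 418 mM/s.
The slope is Km/Vmax, so Km = 0.000530 × 418 = 0.222 μM.
Then v = 418 × 0.185/(0.222 + 0.185) = 190 mM/s.

190 mM/s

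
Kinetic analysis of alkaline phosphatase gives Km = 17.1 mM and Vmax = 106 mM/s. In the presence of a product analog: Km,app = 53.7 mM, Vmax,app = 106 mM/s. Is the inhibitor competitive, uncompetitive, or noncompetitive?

competitive

Km increases (17.1 → 53.7 mM) while Vmax is unchanged — the hallmark of competitive inhibition.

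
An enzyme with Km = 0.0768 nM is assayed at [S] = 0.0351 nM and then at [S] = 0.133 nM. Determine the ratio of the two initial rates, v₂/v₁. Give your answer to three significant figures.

2.02

Since Vmax cancels, v₂/v₁ = [S]₂(Km+[S]₁) / [S]₁(Km+[S]₂).
= 0.133×(0.0768+0.0351) / (0.0351×(0.0768+0.133)) = 0.01488/0.007364 = 2.02.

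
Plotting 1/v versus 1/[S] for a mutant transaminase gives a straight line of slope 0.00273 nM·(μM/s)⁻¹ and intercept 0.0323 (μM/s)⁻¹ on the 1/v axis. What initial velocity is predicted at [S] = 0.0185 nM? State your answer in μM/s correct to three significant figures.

5.56 μM/s

The y-intercept is 1/Vmax, so Vmax = 1/0.0323 = 31.0 μM/s.
The slope is Km/Vmax, so Km = 0.00273 × 31.0 = 0.0845 nM.
Then v = 31.0 × 0.0185/(0.0845 + 0.0185) = 5.56 μM/s.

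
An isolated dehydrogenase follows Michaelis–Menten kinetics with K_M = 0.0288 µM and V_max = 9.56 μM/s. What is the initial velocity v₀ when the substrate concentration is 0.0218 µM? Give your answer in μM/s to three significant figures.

4.12 μM/s

v = Vmax·[S]/(Km + [S]) = 9.56 × 0.0218 / (0.0288 + 0.0218)
  = 0.2084 / 0.05060 = 4.12 μM/s.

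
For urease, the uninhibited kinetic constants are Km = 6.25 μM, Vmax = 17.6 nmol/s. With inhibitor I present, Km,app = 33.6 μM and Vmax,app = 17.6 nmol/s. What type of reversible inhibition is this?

Km increases (6.25 → 33.6 μM) while Vmax is unchanged — the hallmark of competitive inhibition.

competitive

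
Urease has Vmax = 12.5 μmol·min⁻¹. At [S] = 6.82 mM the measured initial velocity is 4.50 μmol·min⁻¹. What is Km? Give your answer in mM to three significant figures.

v/Vmax = 4.50/12.5 = 0.3600 = [S]/(Km+[S]).
So Km + [S] = [S]/0.3600 = 18.94 mM, giving Km = 18.94 − 6.82 = 12.1 mM.

12.1 mM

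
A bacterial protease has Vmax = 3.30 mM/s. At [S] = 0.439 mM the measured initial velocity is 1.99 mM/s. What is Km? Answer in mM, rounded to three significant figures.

From v = Vmax[S]/(Km+[S]), Km = [S](Vmax − v)/v.
Km = 0.439 × (3.30 − 1.99) / 1.99 = 0.5751/1.99 = 0.289 mM.

0.289 mM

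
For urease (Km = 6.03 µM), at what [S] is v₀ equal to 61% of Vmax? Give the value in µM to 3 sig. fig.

9.43 µM

v/Vmax = [S]/(Km+[S]) = 0.61, so [S] = Km·0.61/(1 − 0.61) = 6.03 × 1.564.
[S] = 9.43 µM.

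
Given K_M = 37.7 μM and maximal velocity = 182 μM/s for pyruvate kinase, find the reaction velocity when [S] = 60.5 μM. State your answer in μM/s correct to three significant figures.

112 μM/s

[S]/(Km+[S]) = 60.5/98.20 = 0.6161, the fractional saturation.
v = 0.6161 × Vmax = 0.6161 × 182 = 112 μM/s.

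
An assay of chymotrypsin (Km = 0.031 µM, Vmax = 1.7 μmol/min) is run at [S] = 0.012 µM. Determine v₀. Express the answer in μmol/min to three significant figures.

0.474 μmol/min

[S]/(Km+[S]) = 0.012/0.04300 = 0.2791, the fractional saturation.
v = 0.2791 × Vmax = 0.2791 × 1.7 = 0.474 μmol/min.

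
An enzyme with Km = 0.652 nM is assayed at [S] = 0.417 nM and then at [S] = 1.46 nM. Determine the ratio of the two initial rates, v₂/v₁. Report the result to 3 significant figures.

Since Vmax cancels, v₂/v₁ = [S]₂(Km+[S]₁) / [S]₁(Km+[S]₂).
= 1.46×(0.652+0.417) / (0.417×(0.652+1.46)) = 1.561/0.8807 = 1.77.

1.77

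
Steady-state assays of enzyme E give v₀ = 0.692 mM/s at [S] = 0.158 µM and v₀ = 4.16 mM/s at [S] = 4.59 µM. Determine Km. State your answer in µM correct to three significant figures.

0.998 µM

In reciprocal form, 1/v = (Km/Vmax)·(1/[S]) + 1/Vmax. The two points give (1/[S], 1/v) = (6.329, 1.445) and (0.2179, 0.2404).
Slope = (1.445 − 0.2404)/(6.329 − 0.2179) = 0.1971; intercept = 1.445 − 0.1971×6.329 = 0.1974.
Vmax = 1/intercept = 5.06 mM/s; Km = slope × Vmax = 0.1971 × 5.06 = 0.998 µM.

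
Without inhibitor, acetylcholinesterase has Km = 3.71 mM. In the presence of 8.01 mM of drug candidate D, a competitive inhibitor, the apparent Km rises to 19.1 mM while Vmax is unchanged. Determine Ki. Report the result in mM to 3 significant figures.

1.93 mM

Competitive: Km,app = α·Km with α = 1 + [I]/Ki.
α = Km,app/Km = 19.1/3.71 = 5.148.
Since α = 1 + [I]/Ki, [I]/Ki = 5.148 − 1 = 4.148 and Ki = 8.01/4.148 = 1.93 mM.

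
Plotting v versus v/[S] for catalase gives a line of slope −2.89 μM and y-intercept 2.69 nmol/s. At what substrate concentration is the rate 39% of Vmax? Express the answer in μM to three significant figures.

The Eadie–Hofstee slope gives Km = 2.89 μM (slope = −Km).
v/Vmax = [S]/(Km+[S]) = 0.39 ⇒ [S] = Km·0.39/(1−0.39) = 2.89 × 0.6393 = 1.85 μM.

1.85 μM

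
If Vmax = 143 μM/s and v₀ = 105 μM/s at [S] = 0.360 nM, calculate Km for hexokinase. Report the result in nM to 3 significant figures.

From v = Vmax[S]/(Km+[S]), Km = [S](Vmax − v)/v.
Km = 0.360 × (143 − 105) / 105 = 13.68/105 = 0.130 nM.

0.130 nM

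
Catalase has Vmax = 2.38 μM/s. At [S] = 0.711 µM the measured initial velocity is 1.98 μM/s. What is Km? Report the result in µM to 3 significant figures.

From v = Vmax[S]/(Km+[S]), Km = [S](Vmax − v)/v.
Km = 0.711 × (2.38 − 1.98) / 1.98 = 0.2844/1.98 = 0.144 µM.

0.144 µM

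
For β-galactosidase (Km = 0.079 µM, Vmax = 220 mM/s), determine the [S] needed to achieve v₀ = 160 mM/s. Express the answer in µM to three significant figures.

Rearranging v = Vmax[S]/(Km+[S]) gives [S] = Km·v/(Vmax − v).
[S] = 0.079 × 160 / (220 − 160) = 12.64/60.00 = 0.211 µM.

0.211 µM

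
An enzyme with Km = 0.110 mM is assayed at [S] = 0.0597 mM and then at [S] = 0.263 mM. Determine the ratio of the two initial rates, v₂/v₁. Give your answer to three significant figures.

2.00

The fractional saturations are [S]/(Km+[S]) = 0.0597/0.1697 = 0.3518 and 0.263/0.3730 = 0.7051.
v₂/v₁ is just their ratio: 0.7051/0.3518 = 2.00.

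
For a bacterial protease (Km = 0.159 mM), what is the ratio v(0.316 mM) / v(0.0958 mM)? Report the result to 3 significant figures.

The fractional saturations are [S]/(Km+[S]) = 0.0958/0.2548 = 0.3760 and 0.316/0.4750 = 0.6653.
v₂/v₁ is just their ratio: 0.6653/0.3760 = 1.77.

1.77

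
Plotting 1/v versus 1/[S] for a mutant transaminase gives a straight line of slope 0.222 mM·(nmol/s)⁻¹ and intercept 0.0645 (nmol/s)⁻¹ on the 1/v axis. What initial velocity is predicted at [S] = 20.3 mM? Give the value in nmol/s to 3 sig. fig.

The y-intercept is 1/Vmax, so Vmax = 1/0.0645 = 15.5 nmol/s.
The slope is Km/Vmax, so Km = 0.222 × 15.5 = 3.44 mM.
Then v = 15.5 × 20.3/(3.44 + 20.3) = 13.3 nmol/s.

13.3 nmol/s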